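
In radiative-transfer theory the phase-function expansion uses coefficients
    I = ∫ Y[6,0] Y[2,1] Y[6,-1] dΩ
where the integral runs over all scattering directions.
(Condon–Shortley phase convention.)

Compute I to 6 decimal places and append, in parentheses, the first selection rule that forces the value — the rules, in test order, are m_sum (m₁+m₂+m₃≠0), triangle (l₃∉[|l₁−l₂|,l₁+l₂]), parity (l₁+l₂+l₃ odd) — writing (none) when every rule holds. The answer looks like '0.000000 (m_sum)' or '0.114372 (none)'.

m-sum 0 ✓  L=14 even ✓  4≤6≤8 ✓
Π(2lᵢ+1) = 13×5×13 = 845
triangle coeff Δ(6,2,6) = 1/90090
Σ_t [0,2]: t=0:+1/69120 t=1:−1/14400 t=2:+1/69120 = -7/172800
(3j)²=14/715 [(6 2 6; 0 0 0)], sign=-1
Σ_t [1,2]: t=1:−1/28800 t=2:+1/34560 = -1/172800
(3j)²=1/1430 [(6 2 6; 0 1 -1)], sign=+1
⇒ 4πI² = 7/605
I = (-1)√(7/605/(4π)) = -0.03034355
No selection rule forces the value: the integral is nonzero (none).

-0.030344 (none)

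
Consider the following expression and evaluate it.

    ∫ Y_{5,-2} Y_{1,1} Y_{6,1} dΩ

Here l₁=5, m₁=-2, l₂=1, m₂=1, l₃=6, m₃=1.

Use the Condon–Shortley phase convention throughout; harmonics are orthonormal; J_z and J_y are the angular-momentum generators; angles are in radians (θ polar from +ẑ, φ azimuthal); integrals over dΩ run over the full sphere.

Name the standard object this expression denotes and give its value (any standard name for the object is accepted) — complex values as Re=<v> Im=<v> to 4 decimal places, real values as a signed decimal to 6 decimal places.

This is a Gaunt coefficient — the integral of a triple product of spherical harmonics over the sphere.
m-sum 0 ✓  L=12 even ✓  4≤6≤6 ✓
Π(2lᵢ+1) = 11×3×13 = 429
triangle coeff Δ(5,1,6) = 1/858
Σ_t [0,0]: t=0:+1/14400 = 1/14400
(3j)²=6/143 [(5 1 6; 0 0 0)], sign=+1
Σ_t [0,0]: t=0:+1/60480 = 1/60480
(3j)²=5/429 [(5 1 6; -2 1 1)], sign=-1
⇒ 4πI² = 30/143
I = (-1)√(30/143/(4π)) = -0.12920749

Gaunt coefficient, -0.129207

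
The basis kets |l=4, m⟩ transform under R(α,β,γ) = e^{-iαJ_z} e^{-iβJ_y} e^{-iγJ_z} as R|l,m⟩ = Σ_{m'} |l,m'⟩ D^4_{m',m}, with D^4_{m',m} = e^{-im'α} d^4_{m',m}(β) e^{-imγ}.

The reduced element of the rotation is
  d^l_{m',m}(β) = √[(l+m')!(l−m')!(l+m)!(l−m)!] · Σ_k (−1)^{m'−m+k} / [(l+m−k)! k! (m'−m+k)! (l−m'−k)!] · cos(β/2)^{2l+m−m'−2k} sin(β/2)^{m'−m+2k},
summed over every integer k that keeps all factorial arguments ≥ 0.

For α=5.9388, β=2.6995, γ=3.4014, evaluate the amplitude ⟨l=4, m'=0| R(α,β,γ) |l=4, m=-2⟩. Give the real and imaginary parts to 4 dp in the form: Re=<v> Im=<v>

First d^4_{0,-2}(β=2.6995), then the phase factors e^{-i(0)α} and e^{-i(-2)γ}:
c=cos(2.699500/2)=0.219251, s=sin(2.699500/2)=0.975669; N=√[24·24·2·720]=910.735966
k: max(0,(-2)−(0))=0 … min(4+(-2),4−(0))=2
  k=0: (−1)^2·910.7360/(96)·0.2193^6·0.9757^2 = +0.001003
  k=1: (−1)^3·910.7360/(36)·0.2193^4·0.9757^4 = -0.052974
  k=2: (−1)^4·910.7360/(96)·0.2193^2·0.9757^6 = +0.393384
d^4_{0,-2}(2.6995) = +0.001003 -0.052974 +0.393384 = +0.341413
Attach z-rotation phases: D = e^{-i(0)(5.9388)}·(+0.341413)·e^{-i(-2)(3.4014)} = +0.296350+0.169527i

Re=0.2964 Im=0.1695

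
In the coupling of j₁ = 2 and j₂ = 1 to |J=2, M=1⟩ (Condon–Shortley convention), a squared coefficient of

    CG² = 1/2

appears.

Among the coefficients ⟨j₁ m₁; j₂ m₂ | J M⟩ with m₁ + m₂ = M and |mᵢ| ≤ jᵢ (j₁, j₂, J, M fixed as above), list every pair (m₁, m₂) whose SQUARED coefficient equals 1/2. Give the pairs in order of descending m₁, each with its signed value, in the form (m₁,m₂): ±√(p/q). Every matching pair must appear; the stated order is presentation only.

Admissible pairs with m₁+m₂ = M = 1: (0,1), (1,0), (2,-1)
  (m₁,m₂)=(2,-1): CG² = 1/3, CG = +√(1/3)
  (m₁,m₂)=(1,0): CG² = 1/6, CG = +√(1/6)
  (m₁,m₂)=(0,1): CG² = 1/2, CG = −√(1/2)   ← matches the target
Pairs with CG² = 1/2: (0,1): −√(1/2)

(0,1): −√(1/2)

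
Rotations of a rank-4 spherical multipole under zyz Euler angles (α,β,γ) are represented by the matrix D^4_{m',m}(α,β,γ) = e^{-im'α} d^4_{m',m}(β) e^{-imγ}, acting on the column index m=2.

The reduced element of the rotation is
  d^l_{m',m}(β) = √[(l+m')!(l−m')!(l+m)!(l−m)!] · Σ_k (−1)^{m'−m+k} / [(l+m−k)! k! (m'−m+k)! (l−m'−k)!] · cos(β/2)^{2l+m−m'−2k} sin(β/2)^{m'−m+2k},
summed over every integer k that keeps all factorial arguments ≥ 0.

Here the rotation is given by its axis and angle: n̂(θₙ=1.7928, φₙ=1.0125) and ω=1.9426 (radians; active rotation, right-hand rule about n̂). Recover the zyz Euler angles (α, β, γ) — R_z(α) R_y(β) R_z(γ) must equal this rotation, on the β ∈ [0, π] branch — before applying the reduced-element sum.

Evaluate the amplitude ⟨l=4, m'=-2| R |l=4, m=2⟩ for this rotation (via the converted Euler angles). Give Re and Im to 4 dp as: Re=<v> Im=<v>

Re=0.1196 Im=0.1533

Axis–angle → zyz. n̂ = (sinθₙcosφₙ, sinθₙsinφₙ, cosθₙ) = (+0.516741, +0.827344, -0.220185), ω = 1.9426.
R = I cosω + sinω [n̂]ₓ + (1−cosω) n̂n̂ᵀ gives
  R = [+0.000733, +0.787980, +0.615700; +0.377700, +0.569876, -0.729783; -0.925928, +0.233085, -0.297202]
β = atan2(√(R₁₃²+R₂₃²), R₃₃) = 1.872557; α = atan2(R₂₃, R₁₃) mod 2π = 5.413200; γ = atan2(R₃₂, −R₃₁) mod 2π = 0.246607
D^4_{-2,2}(5.4132,1.8726,0.2466) = e^{-i·-2·5.4132}·d^4_{-2,2}(1.8726)·e^{-i·2·0.2466}. Compute d first:
With c≡cos(β/2)=0.592789 and s≡sin(β/2)=0.805358, N=[2·720·720·2]^{1/2}=1440.000000
k∈{4,5,6} keeps every argument non-negative
  k=4: (−1)^0·1440.0000/(96)·0.5928^4·0.8054^4 = +0.779197
  k=5: (−1)^1·1440.0000/(120)·0.5928^2·0.8054^6 = -1.150574
  k=6: (−1)^2·1440.0000/(1440)·0.5928^0·0.8054^8 = +0.176974
d^4_{-2,2}(1.8726) = +0.779197 -1.150574 +0.176974 = -0.194403
D = (-0.168369-0.985724i)·(-0.194403)·(+0.880816-0.473460i) = +0.119558+0.153291i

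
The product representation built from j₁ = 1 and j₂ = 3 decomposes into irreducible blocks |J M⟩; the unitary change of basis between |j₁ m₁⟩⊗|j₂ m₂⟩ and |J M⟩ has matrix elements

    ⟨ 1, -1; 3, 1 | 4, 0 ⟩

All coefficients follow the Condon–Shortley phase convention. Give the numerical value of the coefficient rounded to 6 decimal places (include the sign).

j₁+j₂−J=0  J+j₁−j₂=2  J−j₁+j₂=6  j₁+j₂+J+1=9
(j₁±m₁, j₂±m₂, J±M) = (0,2,4,2,4,4)
P² = 13824/7
sum k=0..0:
  [0] +1/96 = 1/96
S = 1/96
C² = P²·S² = 3/14 ; C = +0.462910

+0.462910  (= +√(3/14))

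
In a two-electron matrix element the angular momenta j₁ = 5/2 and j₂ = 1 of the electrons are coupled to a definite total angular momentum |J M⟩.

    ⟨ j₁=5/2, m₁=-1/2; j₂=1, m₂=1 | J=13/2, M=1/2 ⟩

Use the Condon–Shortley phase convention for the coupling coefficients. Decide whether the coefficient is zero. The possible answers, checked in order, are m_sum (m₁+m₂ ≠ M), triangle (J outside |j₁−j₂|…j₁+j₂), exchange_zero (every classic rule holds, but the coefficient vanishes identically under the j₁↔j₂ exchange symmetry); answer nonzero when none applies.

triangle

m-sum: m₁+m₂ = -1/2+1 = 1/2, M = 1/2  ✓
triangle: need |j₁−j₂| ≤ J ≤ j₁+j₂, i.e. J ∈ [3/2, 7/2]; J = 13/2 is outside ✗ ⇒ coefficient is 0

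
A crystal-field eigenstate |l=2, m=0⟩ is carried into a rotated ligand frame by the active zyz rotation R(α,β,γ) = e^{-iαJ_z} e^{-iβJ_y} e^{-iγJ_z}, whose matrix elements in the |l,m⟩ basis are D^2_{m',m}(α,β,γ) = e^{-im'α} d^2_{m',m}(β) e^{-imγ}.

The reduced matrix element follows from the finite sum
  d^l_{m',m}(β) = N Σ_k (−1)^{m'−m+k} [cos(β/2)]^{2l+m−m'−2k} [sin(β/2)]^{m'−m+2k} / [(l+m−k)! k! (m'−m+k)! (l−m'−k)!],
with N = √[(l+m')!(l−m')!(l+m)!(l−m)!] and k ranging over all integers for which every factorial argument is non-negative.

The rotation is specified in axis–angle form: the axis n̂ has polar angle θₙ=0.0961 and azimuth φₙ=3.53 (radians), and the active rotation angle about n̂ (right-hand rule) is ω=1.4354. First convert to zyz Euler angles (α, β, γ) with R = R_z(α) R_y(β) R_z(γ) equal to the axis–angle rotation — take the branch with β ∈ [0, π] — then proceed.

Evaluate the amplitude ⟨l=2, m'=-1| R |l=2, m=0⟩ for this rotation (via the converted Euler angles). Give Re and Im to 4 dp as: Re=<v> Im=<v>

Re=-0.1366 Im=0.0689

Axis–angle → zyz. n̂ = (sinθₙcosφₙ, sinθₙsinφₙ, cosθₙ) = (-0.088805, -0.036339, +0.995386), ω = 1.4354.
R = I cosω + sinω [n̂]ₓ + (1−cosω) n̂n̂ᵀ gives
  R = [+0.141805, -0.983485, -0.112469; +0.989068, +0.136125, +0.056704; -0.040457, -0.119281, +0.992036]
β = atan2(√(R₁₃²+R₂₃²), R₃₃) = 0.126290; α = atan2(R₂₃, R₁₃) mod 2π = 2.674613; γ = atan2(R₃₂, −R₃₁) mod 2π = 5.039391
D^2_{-1,0}(2.6746,0.1263,5.0394) = e^{-i·-1·2.6746}·d^2_{-1,0}(0.1263)·e^{-i·0·5.0394}. Compute d first:
c=cos(0.126290/2)=0.998007, s=sin(0.126290/2)=0.063103; N=√[1·6·2·2]=4.898979
Admissible k: 1..2 (factorial args all ≥0)
  k=1: (−1)^0·4.8990/(2)·0.9980^3·0.0631^1 = +0.153649
  k=2: (−1)^1·4.8990/(2)·0.9980^1·0.0631^3 = -0.000614
d^2_{-1,0}(0.1263) = +0.153649 -0.000614 = +0.153034
D = (-0.892932+0.450191i)·(+0.153034)·(+1.000000+0.000000i) = -0.136649+0.068895i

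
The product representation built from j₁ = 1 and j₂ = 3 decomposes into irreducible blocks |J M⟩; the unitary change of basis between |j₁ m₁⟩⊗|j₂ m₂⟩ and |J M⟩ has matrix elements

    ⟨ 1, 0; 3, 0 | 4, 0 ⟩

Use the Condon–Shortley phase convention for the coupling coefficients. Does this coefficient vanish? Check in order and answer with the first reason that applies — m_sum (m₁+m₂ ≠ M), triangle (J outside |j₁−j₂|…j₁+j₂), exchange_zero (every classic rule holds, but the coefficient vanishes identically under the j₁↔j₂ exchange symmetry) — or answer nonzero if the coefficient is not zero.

nonzero

m-sum: m₁+m₂ = 0+0 = 0, M = 0  ✓
triangle: |j₁−j₂| = 2 ≤ J = 4 ≤ j₁+j₂ = 4  ✓
exchange: j₁≠j₂ or m₁≠m₂ — the exchange symmetry imposes no constraint here
value check: CG = +√(4/7) = +0.755929 ≠ 0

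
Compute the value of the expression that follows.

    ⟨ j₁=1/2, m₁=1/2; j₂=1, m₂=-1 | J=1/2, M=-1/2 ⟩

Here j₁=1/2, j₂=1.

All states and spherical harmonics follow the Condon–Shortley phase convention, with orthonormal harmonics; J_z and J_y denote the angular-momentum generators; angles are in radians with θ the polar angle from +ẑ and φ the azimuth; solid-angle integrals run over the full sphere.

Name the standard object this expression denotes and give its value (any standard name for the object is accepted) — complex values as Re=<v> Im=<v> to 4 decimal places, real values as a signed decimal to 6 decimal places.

Clebsch–Gordan coefficient, +√(2/3) ≈ +0.816497

This is a Clebsch–Gordan (vector-coupling) coefficient.
j₁+j₂−J=1  J+j₁−j₂=0  J−j₁+j₂=1  j₁+j₂+J+1=3
(j₁±m₁, j₂±m₂, J±M) = (1,0,0,2,0,1)
P² = 2/3
sum k=0..0:
  [0] +1/1 = 1
S = 1
C² = P²·S² = 2/3 ; C = +0.816497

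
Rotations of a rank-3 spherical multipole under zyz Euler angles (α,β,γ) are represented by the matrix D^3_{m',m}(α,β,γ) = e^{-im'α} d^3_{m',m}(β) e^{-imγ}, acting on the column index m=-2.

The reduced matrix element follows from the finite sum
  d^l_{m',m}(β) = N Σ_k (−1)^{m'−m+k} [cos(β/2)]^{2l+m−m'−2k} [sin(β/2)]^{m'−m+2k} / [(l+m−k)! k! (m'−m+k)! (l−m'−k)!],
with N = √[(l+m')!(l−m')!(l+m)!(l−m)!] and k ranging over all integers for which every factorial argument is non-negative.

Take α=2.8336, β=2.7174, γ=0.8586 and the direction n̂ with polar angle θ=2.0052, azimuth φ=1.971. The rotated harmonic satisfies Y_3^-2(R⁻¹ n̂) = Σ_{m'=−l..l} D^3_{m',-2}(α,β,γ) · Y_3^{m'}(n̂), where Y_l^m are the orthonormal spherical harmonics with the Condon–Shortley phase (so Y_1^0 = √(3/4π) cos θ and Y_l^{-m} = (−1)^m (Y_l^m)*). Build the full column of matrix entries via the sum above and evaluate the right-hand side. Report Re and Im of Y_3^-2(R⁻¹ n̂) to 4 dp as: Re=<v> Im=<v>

Re=0.3501 Im=-0.1696

Need the full column D^3_{m',-2} for m'=−3..3 at α=2.8336, β=2.7174, γ=0.8586.
cos(β/2)=0.210510, sin(β/2)=0.977592
d^3_{-3,-2}: single k=1 term ⇒ +0.000990;  D = -0.000694-0.000705i
d^3_{-2,-2}: k∈[0..1] ⇒ +0.000087 -0.009384 = -0.009297;  D = -0.004207-0.008290i
d^3_{-1,-2}: k∈[0..1] ⇒ -0.001278 +0.055121 = +0.053843;  D = -0.008663-0.053142i
d^3_{0,-2}: k∈[0..1] ⇒ +0.010279 -0.221684 = -0.211405;  D = +0.030840-0.209143i
d^3_{1,-2}: k∈[0..1] ⇒ -0.055121 +0.594374 = +0.539253;  D = +0.236689-0.484533i
d^3_{2,-2}: k∈[0..1] ⇒ +0.202369 -0.872861 = -0.670492;  D = +0.463076-0.484892i
d^3_{3,-2}: single k=0 term ⇒ -0.460400;  D = -0.403948+0.220895i
Y_3^{m'}(θ=2.0052,φ=1.971) and Σ D·Y over m':
  (-0.0007-0.0007i)·(+0.2903+0.1127i)  (-0.0042-0.0083i)·(+0.2465-0.2540i)  (-0.0087-0.0531i)·(+0.0131+0.0309i)  (+0.0308-0.2091i)·(+0.3321+0.0000i)  (+0.2367-0.4845i)·(-0.0131+0.0309i)  (+0.4631-0.4849i)·(+0.2465+0.2540i)  (-0.4039+0.2209i)·(-0.2903+0.1127i)
Y_3^-2(R⁻¹ n̂) = +0.350066-0.169582i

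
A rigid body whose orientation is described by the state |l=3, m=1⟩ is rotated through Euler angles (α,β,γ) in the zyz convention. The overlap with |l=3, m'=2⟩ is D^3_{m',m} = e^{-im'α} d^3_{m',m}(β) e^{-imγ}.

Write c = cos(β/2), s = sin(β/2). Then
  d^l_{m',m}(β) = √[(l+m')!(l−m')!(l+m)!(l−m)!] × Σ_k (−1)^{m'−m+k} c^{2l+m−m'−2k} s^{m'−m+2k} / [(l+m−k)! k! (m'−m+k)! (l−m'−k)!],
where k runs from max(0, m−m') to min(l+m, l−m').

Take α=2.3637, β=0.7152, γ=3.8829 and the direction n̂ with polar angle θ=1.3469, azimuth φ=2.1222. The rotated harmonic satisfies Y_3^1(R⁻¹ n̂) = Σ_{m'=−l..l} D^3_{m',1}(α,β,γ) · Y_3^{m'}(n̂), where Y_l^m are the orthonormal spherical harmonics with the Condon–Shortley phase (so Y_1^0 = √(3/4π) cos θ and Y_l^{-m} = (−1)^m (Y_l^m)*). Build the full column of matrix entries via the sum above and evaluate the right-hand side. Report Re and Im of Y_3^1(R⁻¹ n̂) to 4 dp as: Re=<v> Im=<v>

Re=0.1788 Im=-0.3791

Need the full column D^3_{m',1} for m'=−3..3 at α=2.3637, β=0.7152, γ=3.8829.
cos(β/2)=0.936740, sin(β/2)=0.350027
d^3_{-3,1}: single k=4 term ⇒ +0.051014;  D = -0.050901-0.003395i
d^3_{-2,1}: k∈[3..4] ⇒ +0.222942 -0.015564 = +0.207378;  D = +0.137721+0.155044i
d^3_{-1,1}: k∈[2..4] ⇒ +0.566018 -0.105374 +0.001839 = +0.462483;  D = +0.023852-0.461867i
d^3_{0,1}: k∈[1..3] ⇒ +0.874554 -0.366331 +0.017050 = +0.525273;  D = -0.387434+0.354692i
d^3_{1,1}: k∈[0..2] ⇒ +0.675637 -0.754690 +0.079031 = -0.000023;  D = -0.000023-0.000001i
d^3_{2,1}: k∈[0..1] ⇒ -0.798355 +0.222942 = -0.575413;  D = +0.394876+0.418537i
d^3_{3,1}: single k=0 term ⇒ +0.365363;  D = -0.007882+0.365278i
Y_3^{m'}(θ=1.3469,φ=2.1222) and Σ D·Y over m':
  (-0.0509-0.0034i)·(+0.3854-0.0322i)  (+0.1377+0.1550i)·(-0.0973+0.1925i)  (+0.0239-0.4619i)·(+0.1244+0.2023i)  (-0.3874+0.3547i)·(-0.2281+0.0000i)  (-0.0000-0.0000i)·(-0.1244+0.2023i)  (+0.3949+0.4185i)·(-0.0973-0.1925i)  (-0.0079+0.3653i)·(-0.3854-0.0322i)
Y_3^1(R⁻¹ n̂) = +0.178758-0.379078i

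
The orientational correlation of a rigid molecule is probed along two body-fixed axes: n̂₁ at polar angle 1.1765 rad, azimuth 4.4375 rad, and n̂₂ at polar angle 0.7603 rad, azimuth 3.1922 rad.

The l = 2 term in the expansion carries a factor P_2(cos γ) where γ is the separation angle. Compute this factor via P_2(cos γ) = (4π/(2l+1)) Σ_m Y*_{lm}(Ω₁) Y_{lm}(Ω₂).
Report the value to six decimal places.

-0.151753

Expand P_2 via completeness: Σ_{m} conj(Y_{2,m}) at Ω₁ times Y_{2,m} at Ω₂ —
  term(m=-2) = (-0.048050, 0.036603)   from Y*(Ω₁)=(-0.280748, 0.172042), Y(Ω₂)=(0.182508, -0.018536)
  term(m=-1) = (0.033804, 0.100158)   from Y*(Ω₁)=(-0.074377, -0.263721), Y(Ω₂)=(-0.385294, 0.019515)
  term(m=+0) = (-0.031888, -0.000000)   from Y*(Ω₁)=(-0.175757, -0.000000), Y(Ω₂)=(0.181433, 0.000000)
  term(m=+1) = (0.033804, -0.100158)   from Y*(Ω₁)=(0.074377, -0.263721), Y(Ω₂)=(0.385294, 0.019515)
  term(m=+2) = (-0.048050, -0.036603)   from Y*(Ω₁)=(-0.280748, -0.172042), Y(Ω₂)=(0.182508, 0.018536)
Accumulated sum (-0.060380, -0.000000); after 4π/(2l+1) scaling, (-0.151753, -0.000000) ⇒ P_2 = -0.151753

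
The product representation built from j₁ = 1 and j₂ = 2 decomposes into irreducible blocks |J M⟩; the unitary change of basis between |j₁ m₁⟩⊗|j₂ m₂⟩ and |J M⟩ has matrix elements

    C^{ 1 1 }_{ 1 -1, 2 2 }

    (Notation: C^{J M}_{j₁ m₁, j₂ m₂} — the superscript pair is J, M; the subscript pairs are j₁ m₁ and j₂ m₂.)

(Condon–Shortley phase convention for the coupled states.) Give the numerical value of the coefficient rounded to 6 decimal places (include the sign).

triangle: 2!·0!·2!/5! = 4/120
(j±m)!: 0!·2!·4!·0!·2!·0! = 96
prefactor² = (2J+1)·Δ·N² = 48/5
  k=2: +1/(2!·0!·0!·2!·0!·0!) = 1/4
Σ = 1/4  ⇒  CG² = 48/5·(1/4)² = 3/5
CG = +√(3/5) = +0.774597

+√(3/5) = +0.774597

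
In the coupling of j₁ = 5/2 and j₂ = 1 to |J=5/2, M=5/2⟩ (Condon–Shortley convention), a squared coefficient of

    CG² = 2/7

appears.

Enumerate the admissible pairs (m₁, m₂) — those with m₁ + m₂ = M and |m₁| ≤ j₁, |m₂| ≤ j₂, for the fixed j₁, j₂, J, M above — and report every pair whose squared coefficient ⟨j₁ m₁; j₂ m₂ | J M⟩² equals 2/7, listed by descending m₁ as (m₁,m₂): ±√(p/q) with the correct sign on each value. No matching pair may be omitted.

Admissible pairs with m₁+m₂ = M = 5/2: (3/2,1), (5/2,0)
  (m₁,m₂)=(5/2,0): CG² = 5/7, CG = +√(5/7)
  (m₁,m₂)=(3/2,1): CG² = 2/7, CG = −√(2/7)   ← matches the target
Pairs with CG² = 2/7: (3/2,1): −√(2/7)

(3/2,1): −√(2/7)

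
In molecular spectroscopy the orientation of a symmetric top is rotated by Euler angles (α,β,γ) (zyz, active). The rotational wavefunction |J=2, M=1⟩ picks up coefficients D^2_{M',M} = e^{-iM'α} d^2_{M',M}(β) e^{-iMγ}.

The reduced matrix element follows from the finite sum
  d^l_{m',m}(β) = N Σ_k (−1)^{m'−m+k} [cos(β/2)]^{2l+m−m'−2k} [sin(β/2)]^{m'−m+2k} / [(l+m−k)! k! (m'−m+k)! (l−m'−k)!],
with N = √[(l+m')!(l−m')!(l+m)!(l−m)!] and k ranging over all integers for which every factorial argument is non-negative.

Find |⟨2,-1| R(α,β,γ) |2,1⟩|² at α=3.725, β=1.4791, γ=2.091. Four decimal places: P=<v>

P=0.2888

D^2_{-1,1}(3.7250,1.4791,2.0910) = e^{-i·-1·3.7250}·d^2_{-1,1}(1.4791)·e^{-i·1·2.0910}. Compute d first:
c=cos(1.479100/2)=0.738772, s=sin(1.479100/2)=0.673956; N=√[1·6·6·1]=6.000000
k: max(0,(1)−(-1))=2 … min(2+(1),2−(-1))=3
  k=2: (−1)^0·6.0000/(2)·0.7388^2·0.6740^2 = +0.743711
  k=3: (−1)^1·6.0000/(6)·0.7388^0·0.6740^4 = -0.206312
d^2_{-1,1}(1.4791) = +0.743711 -0.206312 = +0.537399
|D^2_{-1,1}|² = |d^2_{-1,1}(β)|² = (+0.537399)² = 0.288798 (the z-rotation phases have unit modulus)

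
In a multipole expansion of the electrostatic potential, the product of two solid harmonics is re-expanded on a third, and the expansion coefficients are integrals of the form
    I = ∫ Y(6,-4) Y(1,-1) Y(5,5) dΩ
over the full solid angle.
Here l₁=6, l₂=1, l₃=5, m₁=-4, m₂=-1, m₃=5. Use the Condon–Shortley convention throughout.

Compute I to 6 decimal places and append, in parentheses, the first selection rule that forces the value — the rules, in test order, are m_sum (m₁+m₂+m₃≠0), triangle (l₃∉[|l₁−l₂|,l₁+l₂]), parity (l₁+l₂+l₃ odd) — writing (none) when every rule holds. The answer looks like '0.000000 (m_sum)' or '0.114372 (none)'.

Rules hold: Σm=0, L=12 even, 5≤5≤7.
N = 13·3·11 = 429
Δ = 2!·10!·0!/13! = 1/858
Racah Σ t=1..1: t=1:−1/14400 = -1/14400
⇒ 3j(6 1 5; 0 0 0)² = 6/143, sgn +1
Racah Σ t=0..0: t=0:+1/7257600 = 1/7257600
⇒ 3j(6 1 5; -4 -1 5)² = 1/858, sgn +1
4πI² = N·(3j₀)²·(3jₘ)² = 3/143
I = +1·√(0.020979/4π) = 0.04085899
No selection rule forces the value: the integral is nonzero (none).

0.040859 (none)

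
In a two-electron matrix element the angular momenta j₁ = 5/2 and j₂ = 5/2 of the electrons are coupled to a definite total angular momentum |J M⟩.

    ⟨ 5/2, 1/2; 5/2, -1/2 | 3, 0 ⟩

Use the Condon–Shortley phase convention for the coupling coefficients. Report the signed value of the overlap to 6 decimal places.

triangle: 2!×3!×3!/9! = 72/362880
(j±m)!: 3!×2!×2!×3!×3!×3! = 5184
prefactor² = (2J+1)×Δ×N² = 36/5
  k=0: +1/(0!×2!×2!×2!×1!×1!) = 1/8
  k=1: −1/(1!×1!×1!×1!×2!×2!) = -1/4
  k=2: +1/(2!×0!×0!×0!×3!×3!) = 1/72
Σ = -1/9  ⇒  CG² = 36/5×(-1/9)² = 4/45
CG = −√(4/45) = -0.298142

−√(4/45) = -0.298142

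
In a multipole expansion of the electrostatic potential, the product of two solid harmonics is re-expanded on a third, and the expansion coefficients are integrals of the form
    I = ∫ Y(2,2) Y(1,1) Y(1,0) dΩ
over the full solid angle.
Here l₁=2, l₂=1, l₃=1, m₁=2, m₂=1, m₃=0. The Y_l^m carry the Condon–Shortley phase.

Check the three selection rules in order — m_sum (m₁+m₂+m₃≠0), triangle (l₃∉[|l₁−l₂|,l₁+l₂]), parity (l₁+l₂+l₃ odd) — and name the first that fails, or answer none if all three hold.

m_sum

m₁+m₂+m₃ = 2 + 1 + 0 = 3  ✗
triangle: |2−1|=1 ≤ l₃=1 ≤ 2+1=3
parity: l₁+l₂+l₃ = 4 is even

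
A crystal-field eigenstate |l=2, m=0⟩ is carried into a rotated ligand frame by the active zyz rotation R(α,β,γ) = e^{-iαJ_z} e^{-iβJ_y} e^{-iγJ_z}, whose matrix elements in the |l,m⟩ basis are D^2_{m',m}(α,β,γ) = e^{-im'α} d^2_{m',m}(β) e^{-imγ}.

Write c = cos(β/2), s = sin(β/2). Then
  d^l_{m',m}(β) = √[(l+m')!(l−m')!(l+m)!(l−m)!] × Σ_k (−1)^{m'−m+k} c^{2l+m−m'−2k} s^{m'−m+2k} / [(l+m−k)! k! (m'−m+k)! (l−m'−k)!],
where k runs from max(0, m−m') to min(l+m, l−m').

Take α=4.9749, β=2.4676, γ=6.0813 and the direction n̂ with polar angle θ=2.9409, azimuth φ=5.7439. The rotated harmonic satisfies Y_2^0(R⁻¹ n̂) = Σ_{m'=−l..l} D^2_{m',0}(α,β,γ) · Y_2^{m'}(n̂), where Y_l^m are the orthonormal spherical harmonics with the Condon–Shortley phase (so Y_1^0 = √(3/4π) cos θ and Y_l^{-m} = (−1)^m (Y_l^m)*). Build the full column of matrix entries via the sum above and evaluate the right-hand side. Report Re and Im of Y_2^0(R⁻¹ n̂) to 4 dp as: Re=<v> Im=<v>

Need the full column D^2_{m',0} for m'=−2..2 at α=4.9749, β=2.4676, γ=6.0813.
cos(β/2)=0.330654, sin(β/2)=0.943752
d^2_{-2,0}: single k=2 term ⇒ +0.238528;  D = -0.206401-0.119558i
d^2_{-1,0}: k∈[1..2] ⇒ +0.083571 -0.680805 = -0.597235;  D = -0.154986+0.576774i
d^2_{0,0}: k∈[0..2] ⇒ +0.011953 -0.389514 +0.793290 = +0.415729;  D = +0.415729+0.000000i
d^2_{1,0}: k∈[0..1] ⇒ -0.083571 +0.680805 = +0.597235;  D = +0.154986+0.576774i
d^2_{2,0}: single k=0 term ⇒ +0.238528;  D = -0.206401+0.119558i
Y_2^{m'}(θ=2.9409,φ=5.7439) and Σ D·Y over m':
  (-0.2064-0.1196i)·(+0.0073+0.0135i)  (-0.1550+0.5768i)·(-0.1295-0.0775i)  (+0.4157+0.0000i)·(+0.5932+0.0000i)  (+0.1550+0.5768i)·(+0.1295-0.0775i)  (-0.2064+0.1196i)·(+0.0073-0.0135i)
Y_2^0(R⁻¹ n̂) = +0.376382+0.000000i

Re=0.3764 Im=0.0000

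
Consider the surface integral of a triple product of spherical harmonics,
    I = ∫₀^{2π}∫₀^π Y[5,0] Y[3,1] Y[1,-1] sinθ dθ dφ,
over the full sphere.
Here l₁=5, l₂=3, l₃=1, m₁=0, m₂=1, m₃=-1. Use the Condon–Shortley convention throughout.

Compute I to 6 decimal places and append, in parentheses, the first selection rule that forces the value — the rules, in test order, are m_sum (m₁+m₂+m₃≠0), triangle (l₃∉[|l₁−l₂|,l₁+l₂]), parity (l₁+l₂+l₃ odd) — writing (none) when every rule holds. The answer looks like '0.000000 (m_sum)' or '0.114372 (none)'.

0.000000 (triangle)

triangle: need 2≤l₃≤8, have 1; I=0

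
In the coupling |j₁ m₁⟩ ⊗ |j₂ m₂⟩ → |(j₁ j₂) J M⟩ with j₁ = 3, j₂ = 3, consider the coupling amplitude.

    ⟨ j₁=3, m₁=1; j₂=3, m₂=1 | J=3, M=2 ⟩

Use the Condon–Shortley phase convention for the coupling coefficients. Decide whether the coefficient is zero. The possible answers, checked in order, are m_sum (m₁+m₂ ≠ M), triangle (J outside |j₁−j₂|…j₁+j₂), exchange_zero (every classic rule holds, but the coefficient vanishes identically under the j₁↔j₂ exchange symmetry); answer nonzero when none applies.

m-sum: m₁+m₂ = 1+1 = 2, M = 2  ✓
triangle: |j₁−j₂| = 0 ≤ J = 3 ≤ j₁+j₂ = 6  ✓
exchange: j₁=j₂ and m₁=m₂, and (−1)^(j₁+j₂−J) = (−1)^3 = −1 forces ⟨j₁m₁;j₂m₂|JM⟩ = −⟨j₂m₂;j₁m₁|JM⟩ = −⟨j₁m₁;j₂m₂|JM⟩ ⇒ the coefficient vanishes identically
Racah sum check: Σ_k collapses to 0 ⇒ CG = 0

exchange_zero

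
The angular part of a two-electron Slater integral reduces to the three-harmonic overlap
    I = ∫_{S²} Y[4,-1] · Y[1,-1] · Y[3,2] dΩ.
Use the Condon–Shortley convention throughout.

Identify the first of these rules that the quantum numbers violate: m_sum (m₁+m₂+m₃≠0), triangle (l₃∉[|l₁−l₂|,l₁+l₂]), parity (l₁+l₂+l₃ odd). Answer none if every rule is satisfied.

none

azimuthal sum: -1 − 1 + 2 = 0  ✓
3 ≤ 3 ≤ 5 (triangle on l)  ✓
L = 4 + 1 + 3 = 8 (even)  ✓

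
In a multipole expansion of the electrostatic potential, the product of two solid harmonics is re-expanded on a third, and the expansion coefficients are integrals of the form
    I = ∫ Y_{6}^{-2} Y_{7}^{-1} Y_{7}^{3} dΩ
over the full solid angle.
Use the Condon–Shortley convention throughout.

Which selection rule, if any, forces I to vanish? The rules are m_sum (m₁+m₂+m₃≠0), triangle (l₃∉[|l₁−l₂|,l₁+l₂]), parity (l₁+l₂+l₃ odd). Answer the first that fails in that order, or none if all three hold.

none

Σmᵢ = 0  ✓
l₃∈[|l₁−l₂|,l₁+l₂]=[1,13], have l₃=7  ✓
Σlᵢ = 20 ⇒ even  ✓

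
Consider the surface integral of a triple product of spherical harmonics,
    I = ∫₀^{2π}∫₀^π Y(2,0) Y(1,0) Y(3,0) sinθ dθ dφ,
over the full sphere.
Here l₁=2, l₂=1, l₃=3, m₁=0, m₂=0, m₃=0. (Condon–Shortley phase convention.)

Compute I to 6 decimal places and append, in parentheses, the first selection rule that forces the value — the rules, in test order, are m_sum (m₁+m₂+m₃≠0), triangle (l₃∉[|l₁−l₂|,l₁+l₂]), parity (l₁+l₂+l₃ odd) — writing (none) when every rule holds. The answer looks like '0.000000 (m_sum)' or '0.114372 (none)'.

0.247767 (none)

Rules hold: Σm=0, L=6 even, 1≤3≤3.
N = 5·3·7 = 105
Δ = 0!·4!·2!/7! = 1/105
Racah Σ t=0..0: t=0:+1/4 = 1/4
⇒ 3j(2 1 3; 0 0 0)² = 3/35, sgn -1
(m-triple is (0,0,0) — same symbol as above.)
4πI² = N·(3j₀)²·(3jₘ)² = 27/35
I = +1·√(0.771429/4π) = 0.24776670
No selection rule forces the value: the integral is nonzero (none).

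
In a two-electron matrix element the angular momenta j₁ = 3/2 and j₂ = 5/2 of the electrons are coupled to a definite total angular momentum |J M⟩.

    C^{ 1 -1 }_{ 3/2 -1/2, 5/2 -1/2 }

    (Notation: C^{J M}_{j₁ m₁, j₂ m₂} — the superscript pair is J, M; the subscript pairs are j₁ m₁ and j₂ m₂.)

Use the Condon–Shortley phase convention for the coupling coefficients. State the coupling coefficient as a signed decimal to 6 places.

+√(3/20) = +0.387298

j₁+j₂−J=3  J+j₁−j₂=0  J−j₁+j₂=2  j₁+j₂+J+1=6
(j₁±m₁, j₂±m₂, J±M) = (1,2,2,3,0,2)
P² = 12/5
sum k=2..2:
  [2] +1/4 = 1/4
S = 1/4
C² = P²·S² = 3/20 ; C = +0.387298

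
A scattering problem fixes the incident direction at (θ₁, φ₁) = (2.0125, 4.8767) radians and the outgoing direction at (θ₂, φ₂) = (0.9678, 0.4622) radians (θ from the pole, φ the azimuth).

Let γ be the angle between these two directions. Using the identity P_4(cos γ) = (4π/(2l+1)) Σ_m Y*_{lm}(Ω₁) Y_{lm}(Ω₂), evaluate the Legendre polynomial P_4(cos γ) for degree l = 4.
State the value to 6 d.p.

-0.224302

Term-by-term m-sum for l=4 (normalisation 4π/9 = 1.396263):
  term(m=-4) = 0.02229 - 0.05592j   from Y*(Ω₁)=0.23400 + 0.18058j, Y(Ω₂)=-0.05589 - 0.19584j
  term(m=-3) = -0.12220 - 0.09824j   from Y*(Ω₁)=0.18707 - 0.34826j, Y(Ω₂)=0.07264 - 0.38991j
  term(m=-2) = -0.01794 + 0.01216j   from Y*(Ω₁)=-0.07224 - 0.02463j, Y(Ω₂)=0.17104 - 0.22668j
  term(m=-1) = 0.01528 + 0.04976j   from Y*(Ω₁)=0.05146 - 0.31037j, Y(Ω₂)=-0.14808 + 0.07377j
  term(m=+0) = 0.04451 + 0.00000j   from Y*(Ω₁)=-0.13894 + 0.00000j, Y(Ω₂)=-0.32034 + 0.00000j
  term(m=+1) = 0.01528 - 0.04976j   from Y*(Ω₁)=-0.05146 - 0.31037j, Y(Ω₂)=0.14808 + 0.07377j
  term(m=+2) = -0.01794 - 0.01216j   from Y*(Ω₁)=-0.07224 + 0.02463j, Y(Ω₂)=0.17104 + 0.22668j
  term(m=+3) = -0.12220 + 0.09824j   from Y*(Ω₁)=-0.18707 - 0.34826j, Y(Ω₂)=-0.07264 - 0.38991j
  term(m=+4) = 0.02229 + 0.05592j   from Y*(Ω₁)=0.23400 - 0.18058j, Y(Ω₂)=-0.05589 + 0.19584j
Total Σ_m = -0.16064 + 0.00000j. Multiply by 1.396263: -0.22430 + 0.00000j. P_4(cos γ) = -0.224302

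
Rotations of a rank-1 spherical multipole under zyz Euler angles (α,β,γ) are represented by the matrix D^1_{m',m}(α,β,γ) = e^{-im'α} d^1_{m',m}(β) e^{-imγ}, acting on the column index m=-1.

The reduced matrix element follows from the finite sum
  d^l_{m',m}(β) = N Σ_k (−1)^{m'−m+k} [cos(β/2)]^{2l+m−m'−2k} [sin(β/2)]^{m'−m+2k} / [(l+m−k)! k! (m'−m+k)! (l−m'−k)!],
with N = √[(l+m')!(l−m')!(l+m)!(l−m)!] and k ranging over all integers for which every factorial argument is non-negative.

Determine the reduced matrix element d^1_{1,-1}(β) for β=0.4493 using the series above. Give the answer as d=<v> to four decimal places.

d^1_{1,-1}(β=0.4493) via the finite sum:
With c≡cos(β/2)=0.974872 and s≡sin(β/2)=0.222765, N=[2·1·1·2]^{1/2}=2.000000
k: max(0,(-1)−(1))=0 … min(1+(-1),1−(1))=0
  k=0: (−1)^2·2.0000/(2)·0.9749^0·0.2228^2 = +0.049624
d^1_{1,-1}(0.4493) = +0.049624

d=0.0496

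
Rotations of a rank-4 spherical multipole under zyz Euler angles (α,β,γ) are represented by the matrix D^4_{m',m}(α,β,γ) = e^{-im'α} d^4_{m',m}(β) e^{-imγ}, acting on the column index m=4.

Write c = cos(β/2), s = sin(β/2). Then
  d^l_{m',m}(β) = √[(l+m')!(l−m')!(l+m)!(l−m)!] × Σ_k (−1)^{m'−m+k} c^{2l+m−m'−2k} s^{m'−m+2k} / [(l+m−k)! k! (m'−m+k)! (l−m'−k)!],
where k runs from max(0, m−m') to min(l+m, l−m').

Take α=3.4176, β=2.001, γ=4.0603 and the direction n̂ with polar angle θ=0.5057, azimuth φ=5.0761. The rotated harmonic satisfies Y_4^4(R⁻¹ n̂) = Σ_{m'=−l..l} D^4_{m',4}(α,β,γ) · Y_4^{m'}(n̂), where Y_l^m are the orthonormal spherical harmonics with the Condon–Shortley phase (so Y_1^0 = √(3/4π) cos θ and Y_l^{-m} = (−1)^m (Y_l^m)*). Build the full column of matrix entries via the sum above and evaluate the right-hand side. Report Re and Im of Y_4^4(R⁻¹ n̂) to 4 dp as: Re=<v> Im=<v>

Re=0.2874 Im=0.1169

Need the full column D^4_{m',4} for m'=−4..4 at α=3.4176, β=2.0010, γ=4.0603.
cos(β/2)=0.539882, sin(β/2)=0.841741
d^4_{-4,4}: single k=8 term ⇒ +0.252016;  D = -0.212065-0.136164i
d^4_{-3,4}: single k=7 term ⇒ +0.457186;  D = +0.437465+0.132828i
d^4_{-2,4}: single k=6 term ⇒ +0.548589;  D = -0.548492-0.010301i
d^4_{-1,4}: single k=5 term ⇒ +0.497602;  D = +0.481230-0.126591i
d^4_{0,4}: single k=4 term ⇒ +0.356826;  D = -0.307287+0.181383i
d^4_{1,4}: single k=3 term ⇒ +0.204702;  D = +0.141254-0.148156i
d^4_{2,4}: single k=2 term ⇒ +0.092838;  D = -0.043327+0.082108i
d^4_{3,4}: single k=1 term ⇒ +0.031828;  D = +0.006621-0.031132i
d^4_{4,4}: single k=0 term ⇒ +0.007218;  D = +0.000479+0.007202i
Y_4^{m'}(θ=0.5057,φ=5.0761) and Σ D·Y over m':
  (-0.2121-0.1362i)·(+0.0028-0.0242i)  (+0.4375+0.1328i)·(-0.1104-0.0574i)  (-0.5485-0.0103i)·(-0.2555+0.2274i)  (+0.4812-0.1266i)·(+0.1681+0.4417i)  (-0.3073+0.1814i)·(+0.0572+0.0000i)  (+0.1413-0.1482i)·(-0.1681+0.4417i)  (-0.0433+0.0821i)·(-0.2555-0.2274i)  (+0.0066-0.0311i)·(+0.1104-0.0574i)  (+0.0005+0.0072i)·(+0.0028+0.0242i)
Y_4^4(R⁻¹ n̂) = +0.287350+0.116880i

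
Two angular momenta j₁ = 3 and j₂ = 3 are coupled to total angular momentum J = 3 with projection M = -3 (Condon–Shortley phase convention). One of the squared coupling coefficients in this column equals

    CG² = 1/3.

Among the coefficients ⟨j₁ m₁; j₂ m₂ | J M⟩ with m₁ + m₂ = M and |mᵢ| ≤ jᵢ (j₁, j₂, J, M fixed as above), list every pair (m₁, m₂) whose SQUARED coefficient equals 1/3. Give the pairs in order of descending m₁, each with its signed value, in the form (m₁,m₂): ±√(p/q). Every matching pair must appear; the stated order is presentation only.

(-1,-2): −√(1/3); (-2,-1): +√(1/3)

Admissible pairs with m₁+m₂ = M = -3: (-3,0), (-2,-1), (-1,-2), (0,-3)
  (m₁,m₂)=(0,-3): CG² = 1/6, CG = +√(1/6)
  (m₁,m₂)=(-1,-2): CG² = 1/3, CG = −√(1/3)   ← matches the target
  (m₁,m₂)=(-2,-1): CG² = 1/3, CG = +√(1/3)   ← matches the target
  (m₁,m₂)=(-3,0): CG² = 1/6, CG = −√(1/6)
Pairs with CG² = 1/3: (-1,-2): −√(1/3); (-2,-1): +√(1/3)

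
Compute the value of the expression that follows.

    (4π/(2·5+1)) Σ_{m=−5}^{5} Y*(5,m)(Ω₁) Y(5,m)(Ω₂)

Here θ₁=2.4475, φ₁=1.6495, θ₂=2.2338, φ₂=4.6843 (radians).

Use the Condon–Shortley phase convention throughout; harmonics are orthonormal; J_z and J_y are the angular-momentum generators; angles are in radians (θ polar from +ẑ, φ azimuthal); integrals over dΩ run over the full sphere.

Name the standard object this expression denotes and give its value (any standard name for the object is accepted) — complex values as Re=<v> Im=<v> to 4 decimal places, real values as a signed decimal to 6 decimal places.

Legendre polynomial (addition theorem), -0.052701

This sum is the spherical-harmonic addition theorem: it equals the Legendre polynomial P_l(cos γ) of the angle γ between the two directions.
Expand P_5 via completeness: Σ_{m} conj(Y_{5,m}) at Ω₁ times Y_{5,m} at Ω₂ —
  term(m=-5) = (-0.006040, -0.003571)   from Y*(Ω₁)=(-0.019063, 0.045915), Y(Ω₂)=(-0.019759, 0.139759)
  term(m=-4) = (0.059929, 0.027280)   from Y*(Ω₁)=(-0.179618, -0.058491), Y(Ω₂)=(-0.346372, -0.039082)
  term(m=-3) = (-0.151416, -0.050241)   from Y*(Ω₁)=(0.091450, -0.380095), Y(Ω₂)=(0.034346, -0.406626)
  term(m=-2) = (0.035581, 0.007717)   from Y*(Ω₁)=(0.406636, 0.064541), Y(Ω₂)=(0.088289, 0.004965)
  term(m=-1) = (0.003895, 0.000418)   from Y*(Ω₁)=(-0.000946, 0.011994), Y(Ω₂)=(0.009145, -0.325474)
  term(m=+0) = (0.069971, 0.000000)   from Y*(Ω₁)=(0.392486, -0.000000), Y(Ω₂)=(0.178277, 0.000000)
  term(m=+1) = (0.003895, -0.000418)   from Y*(Ω₁)=(0.000946, 0.011994), Y(Ω₂)=(-0.009145, -0.325474)
  term(m=+2) = (0.035581, -0.007717)   from Y*(Ω₁)=(0.406636, -0.064541), Y(Ω₂)=(0.088289, -0.004965)
  term(m=+3) = (-0.151416, 0.050241)   from Y*(Ω₁)=(-0.091450, -0.380095), Y(Ω₂)=(-0.034346, -0.406626)
  term(m=+4) = (0.059929, -0.027280)   from Y*(Ω₁)=(-0.179618, 0.058491), Y(Ω₂)=(-0.346372, 0.039082)
  term(m=+5) = (-0.006040, 0.003571)   from Y*(Ω₁)=(0.019063, 0.045915), Y(Ω₂)=(0.019759, 0.139759)
Accumulated sum (-0.046132, -0.000000); after 4π/(2l+1) scaling, (-0.052701, -0.000000) ⇒ P_5 = -0.052701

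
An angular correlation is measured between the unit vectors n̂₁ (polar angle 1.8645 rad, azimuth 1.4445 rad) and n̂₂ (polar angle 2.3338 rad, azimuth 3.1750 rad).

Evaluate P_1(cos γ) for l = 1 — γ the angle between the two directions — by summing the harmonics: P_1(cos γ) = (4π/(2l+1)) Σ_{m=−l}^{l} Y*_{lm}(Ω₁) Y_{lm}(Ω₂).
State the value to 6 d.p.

Term-by-term m-sum for l=1 (normalisation 4π/3 = 4.188790):
  [-1]  conj(Y_{1,-1})(Ω₁) = +0.041655+0.328066i ; Y_{1,-1}(Ω₂) = -0.249571+0.008341i ; Δ = -0.013132-0.081528i
  [+0]  conj(Y_{1,0})(Ω₁) = -0.141450-0.000000i ; Y_{1,0}(Ω₂) = -0.337671+0.000000i ; Δ = +0.047764+0.000000i
  [+1]  conj(Y_{1,1})(Ω₁) = -0.041655+0.328066i ; Y_{1,1}(Ω₂) = +0.249571+0.008341i ; Δ = -0.013132+0.081528i
Σ over m = +0.021499+0.000000i; ×(4π/3) → +0.090056+0.000000i. Real part: 0.090056

0.090056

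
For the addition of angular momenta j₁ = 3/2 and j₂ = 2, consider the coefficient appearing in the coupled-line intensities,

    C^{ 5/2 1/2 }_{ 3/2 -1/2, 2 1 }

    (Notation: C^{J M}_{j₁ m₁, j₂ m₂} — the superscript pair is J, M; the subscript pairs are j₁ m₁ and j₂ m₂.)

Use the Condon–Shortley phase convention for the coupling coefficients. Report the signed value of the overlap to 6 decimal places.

−√(5/14) ≈ -0.597614

j₁+j₂−J=1  J+j₁−j₂=2  J−j₁+j₂=3  j₁+j₂+J+1=7
(j₁±m₁, j₂±m₂, J±M) = (1,2,3,1,3,2)
P² = 72/35
sum k=0..1:
  [0] +1/12 = 1/12
  [1] −1/2 = -1/2
S = -5/12
C² = P²·S² = 5/14 ; C = -0.597614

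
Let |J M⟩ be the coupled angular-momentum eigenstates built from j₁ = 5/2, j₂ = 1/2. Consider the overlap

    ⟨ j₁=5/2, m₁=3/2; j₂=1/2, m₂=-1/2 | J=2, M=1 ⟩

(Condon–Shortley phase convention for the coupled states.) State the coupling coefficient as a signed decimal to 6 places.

√[5·1!4!0!/6! · 4!1!0!1!3!1!] = √(24)
  +(−1)^0/∏(0,1,1,0,3,0)! = 1/6  (running 1/6)
⟨..|..⟩ = √(24)·(1/6) = +0.816497

+√(2/3) ≈ +0.816497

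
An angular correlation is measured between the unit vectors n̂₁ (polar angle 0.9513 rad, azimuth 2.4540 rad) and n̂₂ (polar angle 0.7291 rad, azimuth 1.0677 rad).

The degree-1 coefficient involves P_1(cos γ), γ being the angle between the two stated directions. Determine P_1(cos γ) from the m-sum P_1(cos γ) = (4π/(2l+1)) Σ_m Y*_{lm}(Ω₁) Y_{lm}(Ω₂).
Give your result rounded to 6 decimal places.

Term-by-term m-sum for l=1 (normalisation 4π/3 = 4.188790):
  m=-1: Y*=(-0.217375, 0.178530)  Y=(0.110973, -0.201649)  product (0.011877, 0.063645)
  m=+0: Y*=(0.283695, -0.000000)  Y=(0.364387, 0.000000)  product (0.103375, 0.000000)
  m=+1: Y*=(0.217375, 0.178530)  Y=(-0.110973, -0.201649)  product (0.011877, -0.063645)
Total Σ_m = (0.127130, 0.000000). Multiply by 4.188790: (0.532519, 0.000000). P_1(cos γ) = 0.532519

0.532519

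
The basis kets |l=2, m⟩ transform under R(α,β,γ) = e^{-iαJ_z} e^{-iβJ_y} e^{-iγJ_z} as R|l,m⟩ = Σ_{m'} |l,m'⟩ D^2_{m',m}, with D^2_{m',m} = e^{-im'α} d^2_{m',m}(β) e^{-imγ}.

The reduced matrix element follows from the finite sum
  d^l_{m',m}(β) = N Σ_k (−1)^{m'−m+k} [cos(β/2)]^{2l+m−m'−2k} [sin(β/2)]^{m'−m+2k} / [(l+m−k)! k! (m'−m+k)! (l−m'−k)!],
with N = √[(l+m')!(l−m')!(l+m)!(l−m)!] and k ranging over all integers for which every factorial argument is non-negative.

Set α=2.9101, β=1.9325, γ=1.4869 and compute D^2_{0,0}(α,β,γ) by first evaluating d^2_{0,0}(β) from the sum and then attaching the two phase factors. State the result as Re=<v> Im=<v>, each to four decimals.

D^2_{0,0}(2.9101,1.9325,1.4869) = e^{-i·0·2.9101}·d^2_{0,0}(1.9325)·e^{-i·0·1.4869}. Compute d first:
With c≡cos(β/2)=0.568389 and s≡sin(β/2)=0.822760, N=[2·2·2·2]^{1/2}=4.000000
k∈{0,1,2} keeps every argument non-negative
  k=0: (−1)^0·4.0000/(4)·0.5684^4·0.8228^0 = +0.104372
  k=1: (−1)^1·4.0000/(1)·0.5684^2·0.8228^2 = -0.874777
  k=2: (−1)^2·4.0000/(4)·0.5684^0·0.8228^4 = +0.458240
d^2_{0,0}(1.9325) = +0.104372 -0.874777 +0.458240 = -0.312166
D = (+1.000000+0.000000i)·(-0.312166)·(+1.000000+0.000000i) = -0.312166+0.000000i

Re=-0.3122 Im=0.0000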